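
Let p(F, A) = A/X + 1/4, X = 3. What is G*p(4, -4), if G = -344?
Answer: 1118/3 ≈ 372.67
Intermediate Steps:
p(F, A) = ¼ + A/3 (p(F, A) = A/3 + 1/4 = A*(⅓) + 1*(¼) = A/3 + ¼ = ¼ + A/3)
G*p(4, -4) = -344*(¼ + (⅓)*(-4)) = -344*(¼ - 4/3) = -344*(-13/12) = 1118/3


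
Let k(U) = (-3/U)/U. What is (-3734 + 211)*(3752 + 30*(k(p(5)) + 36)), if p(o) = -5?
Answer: -85052266/5 ≈ -1.7010e+7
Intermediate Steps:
k(U) = -3/U**2
(-3734 + 211)*(3752 + 30*(k(p(5)) + 36)) = (-3734 + 211)*(3752 + 30*(-3/(-5)**2 + 36)) = -3523*(3752 + 30*(-3*1/25 + 36)) = -3523*(3752 + 30*(-3/25 + 36)) = -3523*(3752 + 30*(897/25)) = -3523*(3752 + 5382/5) = -3523*24142/5 = -85052266/5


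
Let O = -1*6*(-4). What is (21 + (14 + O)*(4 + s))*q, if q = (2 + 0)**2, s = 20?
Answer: 3732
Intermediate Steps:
O = 24 (O = -6*(-4) = 24)
q = 4 (q = 2**2 = 4)
(21 + (14 + O)*(4 + s))*q = (21 + (14 + 24)*(4 + 20))*4 = (21 + 38*24)*4 = (21 + 912)*4 = 933*4 = 3732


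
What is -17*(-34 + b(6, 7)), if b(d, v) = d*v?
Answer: -136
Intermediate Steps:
-17*(-34 + b(6, 7)) = -17*(-34 + 6*7) = -17*(-34 + 42) = -17*8 = -136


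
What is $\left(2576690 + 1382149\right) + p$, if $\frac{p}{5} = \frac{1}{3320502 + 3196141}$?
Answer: $\frac{25798340457482}{6516643} \approx 3.9588 \cdot 10^{6}$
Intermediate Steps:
$p = \frac{5}{6516643}$ ($p = \frac{5}{3320502 + 3196141} = \frac{5}{6516643} \approx 7.6727 \cdot 10^{-7}$)
$\left(2576690 + 1382149\right) + p = \left(2576690 + 1382149\right) + \frac{5}{6516643} = 3958839 + \frac{5}{6516643} = \frac{25798340457482}{6516643}$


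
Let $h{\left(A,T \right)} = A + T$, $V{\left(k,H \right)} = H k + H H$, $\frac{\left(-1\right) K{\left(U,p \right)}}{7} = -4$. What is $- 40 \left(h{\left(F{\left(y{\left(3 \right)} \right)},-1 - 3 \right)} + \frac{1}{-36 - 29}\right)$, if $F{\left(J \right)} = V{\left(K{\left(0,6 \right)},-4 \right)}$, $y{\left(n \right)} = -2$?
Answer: $\frac{52008}{13} \approx 4000.6$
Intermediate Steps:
$K{\left(U,p \right)} = 28$ ($K{\left(U,p \right)} = \left(-7\right) \left(-4\right) = 28$)
$V{\left(k,H \right)} = H^{2} + H k$ ($V{\left(k,H \right)} = H k + H^{2} = H^{2} + H k$)
$F{\left(J \right)} = -96$ ($F{\left(J \right)} = - 4 \left(-4 + 28\right) = \left(-4\right) 24 = -96$)
$- 40 \left(h{\left(F{\left(y{\left(3 \right)} \right)},-1 - 3 \right)} + \frac{1}{-36 - 29}\right) = - 40 \left(\left(-96 - 4\right) + \frac{1}{-36 - 29}\right) = - 40 \left(\left(-96 - 4\right) + \frac{1}{-65}\right) = - 40 \left(-100 - \frac{1}{65}\right) = \left(-40\right) \left(- \frac{6501}{65}\right) = \frac{52008}{13}$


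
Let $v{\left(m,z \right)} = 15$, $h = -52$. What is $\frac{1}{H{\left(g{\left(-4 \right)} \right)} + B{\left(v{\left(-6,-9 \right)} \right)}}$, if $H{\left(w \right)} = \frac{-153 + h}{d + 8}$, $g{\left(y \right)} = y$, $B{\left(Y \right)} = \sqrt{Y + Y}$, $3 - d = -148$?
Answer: $\frac{6519}{143281} + \frac{25281 \sqrt{30}}{716405} \approx 0.23878$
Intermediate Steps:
$d = 151$ ($d = 3 - -148 = 3 + 148 = 151$)
$B{\left(Y \right)} = \sqrt{2} \sqrt{Y}$ ($B{\left(Y \right)} = \sqrt{2 Y} = \sqrt{2} \sqrt{Y}$)
$H{\left(w \right)} = - \frac{205}{159}$ ($H{\left(w \right)} = \frac{-153 - 52}{151 + 8} = - \frac{205}{159}$)
$\frac{1}{H{\left(g{\left(-4 \right)} \right)} + B{\left(v{\left(-6,-9 \right)} \right)}} = \frac{1}{- \frac{205}{159} + \sqrt{2} \sqrt{15}} = \frac{1}{- \frac{205}{159} + \sqrt{30}}$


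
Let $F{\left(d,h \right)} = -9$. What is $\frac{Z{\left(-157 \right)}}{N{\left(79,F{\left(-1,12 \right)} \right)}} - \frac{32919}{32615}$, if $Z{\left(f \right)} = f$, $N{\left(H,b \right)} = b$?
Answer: $\frac{4824284}{293535} \approx 16.435$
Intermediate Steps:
$\frac{Z{\left(-157 \right)}}{N{\left(79,F{\left(-1,12 \right)} \right)}} - \frac{32919}{32615} = - \frac{157}{-9} - \frac{32919}{32615} = \left(-157\right) \left(- \frac{1}{9}\right) - \frac{32919}{32615} = \frac{157}{9} - \frac{32919}{32615} = \frac{4824284}{293535}$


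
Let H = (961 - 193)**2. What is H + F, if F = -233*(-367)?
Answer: 675335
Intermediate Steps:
F = 85511
H = 589824 (H = 768**2 = 589824)
H + F = 589824 + 85511 = 675335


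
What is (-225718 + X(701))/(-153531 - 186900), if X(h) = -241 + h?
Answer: 75086/113477 ≈ 0.66168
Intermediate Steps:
(-225718 + X(701))/(-153531 - 186900) = (-225718 + (-241 + 701))/(-153531 - 186900) = (-225718 + 460)/(-340431) = -225258*(-1/340431) = 75086/113477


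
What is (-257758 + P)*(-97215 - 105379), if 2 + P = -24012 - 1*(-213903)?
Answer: 13749852186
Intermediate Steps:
P = 189889 (P = -2 + (-24012 - 1*(-213903)) = -2 + (-24012 + 213903) = -2 + 189891 = 189889)
(-257758 + P)*(-97215 - 105379) = (-257758 + 189889)*(-97215 - 105379) = -67869*(-202594) = 13749852186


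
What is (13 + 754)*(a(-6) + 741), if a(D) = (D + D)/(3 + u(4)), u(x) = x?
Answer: 3969225/7 ≈ 5.6703e+5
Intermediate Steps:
a(D) = 2*D/7 (a(D) = (D + D)/(3 + 4) = (2*D)/7 = (2*D)*(1/7) = 2*D/7)
(13 + 754)*(a(-6) + 741) = (13 + 754)*((2/7)*(-6) + 741) = 767*(-12/7 + 741) = 767*(5175/7) = 3969225/7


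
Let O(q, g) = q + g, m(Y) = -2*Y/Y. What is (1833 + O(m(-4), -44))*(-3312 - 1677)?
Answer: -8915343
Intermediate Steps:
m(Y) = -2 (m(Y) = -2*1 = -2)
O(q, g) = g + q
(1833 + O(m(-4), -44))*(-3312 - 1677) = (1833 + (-44 - 2))*(-3312 - 1677) = (1833 - 46)*(-4989) = 1787*(-4989) = -8915343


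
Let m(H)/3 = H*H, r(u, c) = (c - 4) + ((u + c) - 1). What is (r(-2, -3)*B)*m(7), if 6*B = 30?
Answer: -9555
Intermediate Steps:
B = 5 (B = (⅙)*30 = 5)
r(u, c) = -5 + u + 2*c (r(u, c) = (-4 + c) + ((c + u) - 1) = (-4 + c) + (-1 + c + u) = -5 + u + 2*c)
m(H) = 3*H² (m(H) = 3*(H*H) = 3*H²)
(r(-2, -3)*B)*m(7) = ((-5 - 2 + 2*(-3))*5)*(3*7²) = ((-5 - 2 - 6)*5)*(3*49) = -13*5*147 = -65*147 = -9555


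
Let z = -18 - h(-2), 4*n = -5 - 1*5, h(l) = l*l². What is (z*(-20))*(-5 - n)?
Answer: -500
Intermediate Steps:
h(l) = l³
n = -5/2 (n = (-5 - 1*5)/4 = (-5 - 5)/4 = (¼)*(-10) = -5/2 ≈ -2.5000)
z = -10 (z = -18 - 1*(-2)³ = -18 - 1*(-8) = -18 + 8 = -10)
(z*(-20))*(-5 - n) = (-10*(-20))*(-5 - 1*(-5/2)) = 200*(-5 + 5/2) = 200*(-5/2) = -500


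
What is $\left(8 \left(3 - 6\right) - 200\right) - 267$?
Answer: $-491$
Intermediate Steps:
$\left(8 \left(3 - 6\right) - 200\right) - 267 = \left(8 \left(-3\right) - 200\right) - 267 = \left(-24 - 200\right) - 267 = -224 - 267 = -491$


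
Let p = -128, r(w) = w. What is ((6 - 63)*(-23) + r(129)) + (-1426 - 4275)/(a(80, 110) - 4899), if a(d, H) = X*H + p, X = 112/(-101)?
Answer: 749443481/520047 ≈ 1441.1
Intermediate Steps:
X = -112/101 (X = 112*(-1/101) = -112/101 ≈ -1.1089)
a(d, H) = -128 - 112*H/101 (a(d, H) = -112*H/101 - 128 = -128 - 112*H/101)
((6 - 63)*(-23) + r(129)) + (-1426 - 4275)/(a(80, 110) - 4899) = ((6 - 63)*(-23) + 129) + (-1426 - 4275)/((-128 - 112/101*110) - 4899) = (-57*(-23) + 129) - 5701/((-128 - 12320/101) - 4899) = (1311 + 129) - 5701/(-25248/101 - 4899) = 1440 - 5701/(-520047/101) = 1440 - 5701*(-101/520047) = 1440 + 575801/520047 = 749443481/520047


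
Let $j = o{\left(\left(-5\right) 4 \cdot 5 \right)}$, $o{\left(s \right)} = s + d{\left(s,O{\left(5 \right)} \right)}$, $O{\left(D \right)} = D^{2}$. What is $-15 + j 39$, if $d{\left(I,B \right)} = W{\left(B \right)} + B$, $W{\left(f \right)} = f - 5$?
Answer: $-2160$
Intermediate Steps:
$W{\left(f \right)} = -5 + f$
$d{\left(I,B \right)} = -5 + 2 B$ ($d{\left(I,B \right)} = \left(-5 + B\right) + B = -5 + 2 B$)
$o{\left(s \right)} = 45 + s$ ($o{\left(s \right)} = s - \left(5 - 2 \cdot 5^{2}\right) = s + \left(-5 + 2 \cdot 25\right) = s + \left(-5 + 50\right) = s + 45 = 45 + s$)
$j = -55$ ($j = 45 + \left(-5\right) 4 \cdot 5 = 45 - 100 = -55$)
$-15 + j 39 = -15 - 2145 = -2160$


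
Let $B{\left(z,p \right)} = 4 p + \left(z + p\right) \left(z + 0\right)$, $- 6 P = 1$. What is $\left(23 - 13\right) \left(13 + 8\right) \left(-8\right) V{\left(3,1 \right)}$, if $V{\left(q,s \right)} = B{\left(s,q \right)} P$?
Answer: $4480$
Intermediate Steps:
$P = - \frac{1}{6}$ ($P = \left(- \frac{1}{6}\right) 1 = - \frac{1}{6} \approx -0.16667$)
$B{\left(z,p \right)} = 4 p + z \left(p + z\right)$ ($B{\left(z,p \right)} = 4 p + \left(p + z\right) z = 4 p + z \left(p + z\right)$)
$V{\left(q,s \right)} = - \frac{2 q}{3} - \frac{s^{2}}{6} - \frac{q s}{6}$ ($V{\left(q,s \right)} = \left(s^{2} + 4 q + q s\right) \left(- \frac{1}{6}\right) = - \frac{2 q}{3} - \frac{s^{2}}{6} - \frac{q s}{6}$)
$\left(23 - 13\right) \left(13 + 8\right) \left(-8\right) V{\left(3,1 \right)} = \left(23 - 13\right) \left(13 + 8\right) \left(-8\right) \left(\left(- \frac{2}{3}\right) 3 - \frac{1^{2}}{6} - \frac{1}{2} \cdot 1\right) = 10 \cdot 21 \left(-8\right) \left(-2 - \frac{1}{6} - \frac{1}{2}\right) = 210 \left(-8\right) \left(-2 - \frac{1}{6} - \frac{1}{2}\right) = \left(-1680\right) \left(- \frac{8}{3}\right) = 4480$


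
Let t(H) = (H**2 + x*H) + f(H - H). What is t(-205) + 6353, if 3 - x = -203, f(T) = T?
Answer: 6148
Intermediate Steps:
x = 206 (x = 3 - 1*(-203) = 3 + 203 = 206)
t(H) = H**2 + 206*H (t(H) = (H**2 + 206*H) + (H - H) = (H**2 + 206*H) + 0 = H**2 + 206*H)
t(-205) + 6353 = -205*(206 - 205) + 6353 = -205*1 + 6353 = -205 + 6353 = 6148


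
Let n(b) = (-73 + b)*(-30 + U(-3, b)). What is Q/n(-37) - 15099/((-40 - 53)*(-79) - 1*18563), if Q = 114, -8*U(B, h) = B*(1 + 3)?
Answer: 852877/616880 ≈ 1.3826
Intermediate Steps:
U(B, h) = -B/2 (U(B, h) = -B*(1 + 3)/8 = -B*4/8 = -B/2)
n(b) = 4161/2 - 57*b/2 (n(b) = (-73 + b)*(-30 - 1/2*(-3)) = (-73 + b)*(-30 + 3/2) = (-73 + b)*(-57/2) = 4161/2 - 57*b/2)
Q/n(-37) - 15099/((-40 - 53)*(-79) - 1*18563) = 114/(4161/2 - 57/2*(-37)) - 15099/((-40 - 53)*(-79) - 1*18563) = 114/(4161/2 + 2109/2) - 15099/(-93*(-79) - 18563) = 114/3135 - 15099/(7347 - 18563) = 114*(1/3135) - 15099/(-11216) = 2/55 - 15099*(-1/11216) = 2/55 + 15099/11216 = 852877/616880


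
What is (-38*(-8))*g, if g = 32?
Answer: 9728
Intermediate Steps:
(-38*(-8))*g = -38*(-8)*32 = 304*32 = 9728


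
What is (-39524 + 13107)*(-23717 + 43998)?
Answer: -535763177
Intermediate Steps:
(-39524 + 13107)*(-23717 + 43998) = -26417*20281 = -535763177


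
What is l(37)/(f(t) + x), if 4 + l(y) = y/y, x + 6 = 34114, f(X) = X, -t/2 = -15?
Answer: -3/34138 ≈ -8.7879e-5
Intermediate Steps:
t = 30 (t = -2*(-15) = 30)
x = 34108 (x = -6 + 34114 = 34108)
l(y) = -3 (l(y) = -4 + y/y = -4 + 1 = -3)
l(37)/(f(t) + x) = -3/(30 + 34108) = -3/34138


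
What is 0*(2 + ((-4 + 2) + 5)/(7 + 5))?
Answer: 0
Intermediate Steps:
0*(2 + ((-4 + 2) + 5)/(7 + 5)) = 0*(2 + (-2 + 5)/12) = 0*(2 + 3*(1/12)) = 0*(2 + 1/4) = 0*(9/4) = 0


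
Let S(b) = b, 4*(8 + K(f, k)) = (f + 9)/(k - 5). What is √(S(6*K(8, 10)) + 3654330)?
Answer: 3*√40603190/10 ≈ 1911.6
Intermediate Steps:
K(f, k) = -8 + (9 + f)/(4*(-5 + k)) (K(f, k) = -8 + ((f + 9)/(k - 5))/4 = -8 + ((9 + f)/(-5 + k))/4 = -8 + (9 + f)/(4*(-5 + k)))
√(S(6*K(8, 10)) + 3654330) = √(6*((169 + 8 - 32*10)/(4*(-5 + 10))) + 3654330) = √(6*((¼)*(169 + 8 - 320)/5) + 3654330) = √(6*((¼)*(⅕)*(-143)) + 3654330) = √(6*(-143/20) + 3654330) = √(-429/10 + 3654330) = √(36542871/10) = 3*√40603190/10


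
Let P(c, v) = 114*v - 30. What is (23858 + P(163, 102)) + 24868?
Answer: 60324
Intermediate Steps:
P(c, v) = -30 + 114*v
(23858 + P(163, 102)) + 24868 = (23858 + (-30 + 114*102)) + 24868 = (23858 + (-30 + 11628)) + 24868 = (23858 + 11598) + 24868 = 35456 + 24868 = 60324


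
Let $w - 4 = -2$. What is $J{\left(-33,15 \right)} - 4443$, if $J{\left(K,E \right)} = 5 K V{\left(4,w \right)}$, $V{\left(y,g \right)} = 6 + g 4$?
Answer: $-6753$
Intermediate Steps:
$w = 2$ ($w = 4 - 2 = 2$)
$V{\left(y,g \right)} = 6 + 4 g$
$J{\left(K,E \right)} = 70 K$ ($J{\left(K,E \right)} = 5 K \left(6 + 4 \cdot 2\right) = 5 K \left(6 + 8\right) = 5 K 14 = 70 K$)
$J{\left(-33,15 \right)} - 4443 = 70 \left(-33\right) - 4443 = -2310 - 4443 = -6753$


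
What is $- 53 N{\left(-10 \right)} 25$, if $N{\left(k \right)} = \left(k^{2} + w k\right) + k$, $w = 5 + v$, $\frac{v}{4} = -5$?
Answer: $-318000$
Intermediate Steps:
$v = -20$ ($v = 4 \left(-5\right) = -20$)
$w = -15$ ($w = 5 - 20 = -15$)
$N{\left(k \right)} = k^{2} - 14 k$ ($N{\left(k \right)} = \left(k^{2} - 15 k\right) + k = k^{2} - 14 k$)
$- 53 N{\left(-10 \right)} 25 = - 53 \left(- 10 \left(-14 - 10\right)\right) 25 = - 53 \left(\left(-10\right) \left(-24\right)\right) 25 = \left(-53\right) 240 \cdot 25 = \left(-12720\right) 25 = -318000$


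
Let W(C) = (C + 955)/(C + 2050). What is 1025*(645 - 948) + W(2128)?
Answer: -1297579267/4178 ≈ -3.1057e+5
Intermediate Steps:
W(C) = (955 + C)/(2050 + C)
1025*(645 - 948) + W(2128) = 1025*(645 - 948) + (955 + 2128)/(2050 + 2128) = 1025*(-303) + 3083/4178 = -310575 + (1/4178)*3083 = -310575 + 3083/4178 = -1297579267/4178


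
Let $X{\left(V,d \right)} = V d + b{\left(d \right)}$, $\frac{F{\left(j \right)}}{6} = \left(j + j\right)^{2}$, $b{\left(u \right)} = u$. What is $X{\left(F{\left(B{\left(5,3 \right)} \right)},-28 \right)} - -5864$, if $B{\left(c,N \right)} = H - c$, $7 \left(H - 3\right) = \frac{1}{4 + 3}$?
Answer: $\frac{1098484}{343} \approx 3202.6$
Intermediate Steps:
$H = \frac{148}{49}$ ($H = 3 + \frac{1}{7 \left(4 + 3\right)} = 3 + \frac{1}{7 \cdot 7} = 3 + \frac{1}{7} \cdot \frac{1}{7} = 3 + \frac{1}{49} = \frac{148}{49} \approx 3.0204$)
$B{\left(c,N \right)} = \frac{148}{49} - c$
$F{\left(j \right)} = 24 j^{2}$ ($F{\left(j \right)} = 6 \left(j + j\right)^{2} = 6 \left(2 j\right)^{2} = 6 \cdot 4 j^{2} = 24 j^{2}$)
$X{\left(V,d \right)} = d + V d$ ($X{\left(V,d \right)} = V d + d = d + V d$)
$X{\left(F{\left(B{\left(5,3 \right)} \right)},-28 \right)} - -5864 = - 28 \left(1 + 24 \left(\frac{148}{49} - 5\right)^{2}\right) - -5864 = - 28 \left(1 + 24 \left(\frac{148}{49} - 5\right)^{2}\right) + 5864 = - 28 \left(1 + 24 \left(- \frac{97}{49}\right)^{2}\right) + 5864 = - 28 \left(1 + 24 \cdot \frac{9409}{2401}\right) + 5864 = - 28 \left(1 + \frac{225816}{2401}\right) + 5864 = \left(-28\right) \frac{228217}{2401} + 5864 = - \frac{912868}{343} + 5864 = \frac{1098484}{343}$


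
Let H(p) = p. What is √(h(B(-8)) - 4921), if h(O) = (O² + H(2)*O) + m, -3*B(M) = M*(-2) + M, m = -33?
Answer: I*√44570/3 ≈ 70.372*I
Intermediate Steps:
B(M) = M/3 (B(M) = -(M*(-2) + M)/3 = -(-2*M + M)/3 = -(-1)*M/3 = M/3)
h(O) = -33 + O² + 2*O (h(O) = (O² + 2*O) - 33 = -33 + O² + 2*O)
√(h(B(-8)) - 4921) = √((-33 + ((⅓)*(-8))² + 2*((⅓)*(-8))) - 4921) = √((-33 + (-8/3)² + 2*(-8/3)) - 4921) = √((-33 + 64/9 - 16/3) - 4921) = √(-281/9 - 4921) = √(-44570/9) = I*√44570/3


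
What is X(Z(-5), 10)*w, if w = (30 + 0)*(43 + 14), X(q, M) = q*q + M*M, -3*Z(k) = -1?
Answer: 171190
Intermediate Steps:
Z(k) = 1/3 (Z(k) = -1/3*(-1) = 1/3)
X(q, M) = M**2 + q**2 (X(q, M) = q**2 + M**2 = M**2 + q**2)
w = 1710 (w = 30*57 = 1710)
X(Z(-5), 10)*w = (10**2 + (1/3)**2)*1710 = (100 + 1/9)*1710 = (901/9)*1710 = 171190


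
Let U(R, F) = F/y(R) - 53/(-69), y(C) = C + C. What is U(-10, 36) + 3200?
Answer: 1103644/345 ≈ 3199.0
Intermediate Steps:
y(C) = 2*C
U(R, F) = 53/69 + F/(2*R) (U(R, F) = F/((2*R)) - 53/(-69) = F*(1/(2*R)) - 53*(-1/69) = F/(2*R) + 53/69 = 53/69 + F/(2*R))
U(-10, 36) + 3200 = (53/69 + (½)*36/(-10)) + 3200 = (53/69 + (½)*36*(-⅒)) + 3200 = (53/69 - 9/5) + 3200 = -356/345 + 3200 = 1103644/345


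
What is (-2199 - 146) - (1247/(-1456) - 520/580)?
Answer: -98941261/42224 ≈ -2343.2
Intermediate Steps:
(-2199 - 146) - (1247/(-1456) - 520/580) = -2345 - (1247*(-1/1456) - 520*1/580) = -2345 - (-1247/1456 - 26/29) = -2345 - 1*(-74019/42224) = -2345 + 74019/42224 = -98941261/42224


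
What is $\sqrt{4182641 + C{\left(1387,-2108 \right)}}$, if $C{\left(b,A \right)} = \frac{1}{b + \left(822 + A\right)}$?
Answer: $\frac{\sqrt{42667120942}}{101} \approx 2045.2$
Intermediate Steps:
$C{\left(b,A \right)} = \frac{1}{822 + A + b}$
$\sqrt{4182641 + C{\left(1387,-2108 \right)}} = \sqrt{4182641 + \frac{1}{822 - 2108 + 1387}} = \sqrt{4182641 + \frac{1}{101}} = \sqrt{\frac{422446742}{101}} = \frac{\sqrt{42667120942}}{101}$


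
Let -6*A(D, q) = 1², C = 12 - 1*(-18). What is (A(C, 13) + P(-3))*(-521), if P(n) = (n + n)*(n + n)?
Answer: -112015/6 ≈ -18669.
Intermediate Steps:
C = 30 (C = 12 + 18 = 30)
A(D, q) = -⅙ (A(D, q) = -⅙*1² = -⅙*1 = -⅙)
P(n) = 4*n² (P(n) = (2*n)*(2*n) = 4*n²)
(A(C, 13) + P(-3))*(-521) = (-⅙ + 4*(-3)²)*(-521) = (-⅙ + 4*9)*(-521) = (-⅙ + 36)*(-521) = (215/6)*(-521) = -112015/6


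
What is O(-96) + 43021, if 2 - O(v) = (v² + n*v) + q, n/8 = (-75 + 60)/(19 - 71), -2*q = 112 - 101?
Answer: 884885/26 ≈ 34034.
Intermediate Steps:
q = -11/2 (q = -(112 - 101)/2 = -½*11 = -11/2 ≈ -5.5000)
n = 30/13 (n = 8*((-75 + 60)/(19 - 71)) = 8*(-15/(-52)) = 8*(-15*(-1/52)) = 8*(15/52) = 30/13 ≈ 2.3077)
O(v) = 15/2 - v² - 30*v/13 (O(v) = 2 - ((v² + 30*v/13) - 11/2) = 2 - (-11/2 + v² + 30*v/13) = 2 + (11/2 - v² - 30*v/13) = 15/2 - v² - 30*v/13)
O(-96) + 43021 = (15/2 - 1*(-96)² - 30/13*(-96)) + 43021 = (15/2 - 1*9216 + 2880/13) + 43021 = (15/2 - 9216 + 2880/13) + 43021 = -233661/26 + 43021 = 884885/26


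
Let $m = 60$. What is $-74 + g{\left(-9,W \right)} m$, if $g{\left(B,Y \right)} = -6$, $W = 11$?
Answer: $-434$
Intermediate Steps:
$-74 + g{\left(-9,W \right)} m = -74 - 360 = -434$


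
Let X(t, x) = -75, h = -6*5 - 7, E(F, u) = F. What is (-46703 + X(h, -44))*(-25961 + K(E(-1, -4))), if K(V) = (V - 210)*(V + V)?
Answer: 1194663342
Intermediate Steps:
h = -37 (h = -30 - 7 = -37)
K(V) = 2*V*(-210 + V) (K(V) = (-210 + V)*(2*V) = 2*V*(-210 + V))
(-46703 + X(h, -44))*(-25961 + K(E(-1, -4))) = (-46703 - 75)*(-25961 + 2*(-1)*(-210 - 1)) = -46778*(-25961 + 2*(-1)*(-211)) = -46778*(-25961 + 422) = -46778*(-25539) = 1194663342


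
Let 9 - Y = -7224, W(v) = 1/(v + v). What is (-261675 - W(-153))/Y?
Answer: -80072549/2213298 ≈ -36.178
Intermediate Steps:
W(v) = 1/(2*v)
Y = 7233 (Y = 9 - 1*(-7224) = 9 + 7224 = 7233)
(-261675 - W(-153))/Y = (-261675 - 1/(2*(-153)))/7233 = (-261675 - (-1)/(2*153))*(1/7233) = (-261675 - 1*(-1/306))*(1/7233) = (-261675 + 1/306)*(1/7233) = -80072549/306*1/7233 = -80072549/2213298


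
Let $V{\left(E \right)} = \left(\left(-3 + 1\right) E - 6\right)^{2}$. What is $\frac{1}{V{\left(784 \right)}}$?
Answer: $\frac{1}{2477476} \approx 4.0364 \cdot 10^{-7}$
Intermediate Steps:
$V{\left(E \right)} = \left(-6 - 2 E\right)^{2}$ ($V{\left(E \right)} = \left(- 2 E - 6\right)^{2} = \left(-6 - 2 E\right)^{2}$)
$\frac{1}{V{\left(784 \right)}} = \frac{1}{4 \left(3 + 784\right)^{2}} = \frac{1}{4 \cdot 787^{2}} = \frac{1}{4 \cdot 619369} = \frac{1}{2477476}$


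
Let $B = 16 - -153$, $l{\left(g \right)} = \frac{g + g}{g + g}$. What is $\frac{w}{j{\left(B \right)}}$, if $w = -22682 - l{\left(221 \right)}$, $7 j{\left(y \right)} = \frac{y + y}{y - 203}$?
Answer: $\frac{2699277}{169} \approx 15972.0$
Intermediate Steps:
$l{\left(g \right)} = 1$ ($l{\left(g \right)} = \frac{2 g}{2 g} = 2 g \frac{1}{2 g} = 1$)
$B = 169$ ($B = 16 + 153 = 169$)
$j{\left(y \right)} = \frac{2 y}{7 \left(-203 + y\right)}$ ($j{\left(y \right)} = \frac{\left(y + y\right) \frac{1}{y - 203}}{7} = \frac{2 y \frac{1}{-203 + y}}{7} = \frac{2 y}{7 \left(-203 + y\right)}$)
$w = -22683$ ($w = -22682 - 1 = -22683$)
$\frac{w}{j{\left(B \right)}} = - \frac{22683}{\frac{2}{7} \cdot 169 \frac{1}{-203 + 169}} = - \frac{22683}{\frac{2}{7} \cdot 169 \frac{1}{-34}} = - \frac{22683}{\frac{2}{7} \cdot 169 \left(- \frac{1}{34}\right)} = - \frac{22683}{- \frac{169}{119}} = \left(-22683\right) \left(- \frac{119}{169}\right) = \frac{2699277}{169}$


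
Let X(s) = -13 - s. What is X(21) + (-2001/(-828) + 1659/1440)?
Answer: -4869/160 ≈ -30.431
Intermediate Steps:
X(21) + (-2001/(-828) + 1659/1440) = (-13 - 1*21) + (-2001/(-828) + 1659/1440) = (-13 - 21) + (-2001*(-1/828) + 1659*(1/1440)) = -34 + (29/12 + 553/480) = -34 + 571/160 = -4869/160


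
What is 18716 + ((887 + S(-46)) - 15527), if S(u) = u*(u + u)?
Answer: 8308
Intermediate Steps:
S(u) = 2*u**2 (S(u) = u*(2*u) = 2*u**2)
18716 + ((887 + S(-46)) - 15527) = 18716 + ((887 + 2*(-46)**2) - 15527) = 18716 + ((887 + 2*2116) - 15527) = 18716 + ((887 + 4232) - 15527) = 18716 + (5119 - 15527) = 18716 - 10408 = 8308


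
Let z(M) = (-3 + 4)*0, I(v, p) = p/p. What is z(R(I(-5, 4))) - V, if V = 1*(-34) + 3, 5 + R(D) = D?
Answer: 31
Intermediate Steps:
I(v, p) = 1
R(D) = -5 + D
V = -31 (V = -34 + 3 = -31)
z(M) = 0 (z(M) = 1*0 = 0)
z(R(I(-5, 4))) - V = 0 - 1*(-31) = 0 + 31 = 31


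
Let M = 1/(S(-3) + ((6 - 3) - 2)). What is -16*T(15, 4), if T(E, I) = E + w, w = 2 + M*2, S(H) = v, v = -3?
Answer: -256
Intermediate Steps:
S(H) = -3
M = -1/2 (M = 1/(-3 + ((6 - 3) - 2)) = 1/(-3 + (3 - 2)) = 1/(-3 + 1) = 1/(-2) = -1/2 ≈ -0.50000)
w = 1 (w = 2 - 1/2*2 = 2 - 1 = 1)
T(E, I) = 1 + E (T(E, I) = E + 1 = 1 + E)
-16*T(15, 4) = -16*(1 + 15) = -16*16 = -256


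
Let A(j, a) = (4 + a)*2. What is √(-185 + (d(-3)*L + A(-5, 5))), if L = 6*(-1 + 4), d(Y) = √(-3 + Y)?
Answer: √(-167 + 18*I*√6) ≈ 1.6915 + 13.033*I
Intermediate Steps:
A(j, a) = 8 + 2*a
L = 18 (L = 6*3 = 18)
√(-185 + (d(-3)*L + A(-5, 5))) = √(-185 + (√(-3 - 3)*18 + (8 + 2*5))) = √(-185 + (√(-6)*18 + (8 + 10))) = √(-185 + ((I*√6)*18 + 18)) = √(-185 + (18*I*√6 + 18)) = √(-185 + (18 + 18*I*√6)) = √(-167 + 18*I*√6)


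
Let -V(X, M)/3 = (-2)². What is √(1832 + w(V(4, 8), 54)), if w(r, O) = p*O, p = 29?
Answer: √3398 ≈ 58.292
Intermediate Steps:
V(X, M) = -12 (V(X, M) = -3*(-2)² = -3*4 = -12)
w(r, O) = 29*O
√(1832 + w(V(4, 8), 54)) = √(1832 + 29*54) = √(1832 + 1566) = √3398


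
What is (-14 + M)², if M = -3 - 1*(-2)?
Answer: 225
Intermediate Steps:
M = -1 (M = -3 + 2 = -1)
(-14 + M)² = (-14 - 1)² = (-15)² = 225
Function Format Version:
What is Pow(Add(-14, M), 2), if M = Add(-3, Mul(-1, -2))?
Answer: 225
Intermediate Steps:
M = -1 (M = Add(-3, 2) = -1)
Pow(Add(-14, M), 2) = Pow(Add(-14, -1), 2) = Pow(-15, 2) = 225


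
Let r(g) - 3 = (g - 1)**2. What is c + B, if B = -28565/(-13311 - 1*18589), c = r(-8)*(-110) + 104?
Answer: -2009723/220 ≈ -9135.1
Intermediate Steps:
r(g) = 3 + (-1 + g)**2 (r(g) = 3 + (g - 1)**2 = 3 + (-1 + g)**2)
c = -9136 (c = (3 + (-1 - 8)**2)*(-110) + 104 = (3 + (-9)**2)*(-110) + 104 = (3 + 81)*(-110) + 104 = 84*(-110) + 104 = -9240 + 104 = -9136)
B = 197/220 (B = -28565/(-13311 - 18589) = -28565/(-31900) = -28565*(-1/31900) = 197/220 ≈ 0.89545)
c + B = -9136 + 197/220 = -2009723/220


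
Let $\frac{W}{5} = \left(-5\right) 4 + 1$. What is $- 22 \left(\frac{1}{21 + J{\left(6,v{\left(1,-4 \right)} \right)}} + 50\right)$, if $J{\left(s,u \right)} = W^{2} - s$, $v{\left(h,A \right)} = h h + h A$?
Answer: $- \frac{4972011}{4520} \approx -1100.0$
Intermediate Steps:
$v{\left(h,A \right)} = h^{2} + A h$
$W = -95$ ($W = 5 \left(\left(-5\right) 4 + 1\right) = 5 \left(-20 + 1\right) = 5 \left(-19\right) = -95$)
$J{\left(s,u \right)} = 9025 - s$ ($J{\left(s,u \right)} = \left(-95\right)^{2} - s = 9025 - s$)
$- 22 \left(\frac{1}{21 + J{\left(6,v{\left(1,-4 \right)} \right)}} + 50\right) = - 22 \left(\frac{1}{21 + \left(9025 - 6\right)} + 50\right) = - 22 \left(\frac{1}{21 + 9019} + 50\right) = - 22 \left(\frac{1}{9040} + 50\right) = \left(-22\right) \frac{452001}{9040} = - \frac{4972011}{4520}$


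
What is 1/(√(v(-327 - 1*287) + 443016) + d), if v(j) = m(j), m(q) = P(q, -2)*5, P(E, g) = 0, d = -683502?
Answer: -113917/77862423498 - √12306/77862423498 ≈ -1.4645e-6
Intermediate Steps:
m(q) = 0 (m(q) = 0*5 = 0)
v(j) = 0
1/(√(v(-327 - 1*287) + 443016) + d) = 1/(√(0 + 443016) - 683502) = 1/(√443016 - 683502) = 1/(6*√12306 - 683502) = 1/(-683502 + 6*√12306)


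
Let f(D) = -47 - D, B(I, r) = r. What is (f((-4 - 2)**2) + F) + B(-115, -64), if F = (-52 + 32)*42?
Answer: -987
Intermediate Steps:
F = -840 (F = -20*42 = -840)
(f((-4 - 2)**2) + F) + B(-115, -64) = ((-47 - (-4 - 2)**2) - 840) - 64 = ((-47 - 1*(-6)**2) - 840) - 64 = ((-47 - 1*36) - 840) - 64 = ((-47 - 36) - 840) - 64 = (-83 - 840) - 64 = -923 - 64 = -987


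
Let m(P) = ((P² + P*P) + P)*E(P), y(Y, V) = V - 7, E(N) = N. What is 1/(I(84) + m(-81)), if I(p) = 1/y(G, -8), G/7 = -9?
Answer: -15/15844816 ≈ -9.4668e-7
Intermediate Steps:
G = -63 (G = 7*(-9) = -63)
y(Y, V) = -7 + V
m(P) = P*(P + 2*P²) (m(P) = ((P² + P*P) + P)*P = ((P² + P²) + P)*P = (2*P² + P)*P = (P + 2*P²)*P = P*(P + 2*P²))
I(p) = -1/15 (I(p) = 1/(-7 - 8) = 1/(-15) = -1/15)
1/(I(84) + m(-81)) = 1/(-1/15 + (-81)²*(1 + 2*(-81))) = 1/(-1/15 + 6561*(1 - 162)) = 1/(-1/15 + 6561*(-161)) = 1/(-1/15 - 1056321) = 1/(-15844816/15) = -15/15844816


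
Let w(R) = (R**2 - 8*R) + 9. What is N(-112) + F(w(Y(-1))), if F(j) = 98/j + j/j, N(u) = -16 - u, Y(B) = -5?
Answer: 3638/37 ≈ 98.324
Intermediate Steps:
w(R) = 9 + R**2 - 8*R
F(j) = 1 + 98/j (F(j) = 98/j + 1 = 1 + 98/j)
N(-112) + F(w(Y(-1))) = (-16 - 1*(-112)) + (98 + (9 + (-5)**2 - 8*(-5)))/(9 + (-5)**2 - 8*(-5)) = (-16 + 112) + (98 + (9 + 25 + 40))/(9 + 25 + 40) = 96 + (98 + 74)/74 = 96 + (1/74)*172 = 96 + 86/37 = 3638/37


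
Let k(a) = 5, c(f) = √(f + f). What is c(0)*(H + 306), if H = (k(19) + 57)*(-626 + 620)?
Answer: 0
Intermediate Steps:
c(f) = √2*√f (c(f) = √(2*f) = √2*√f)
H = -372 (H = (5 + 57)*(-626 + 620) = 62*(-6) = -372)
c(0)*(H + 306) = (√2*√0)*(-372 + 306) = (√2*0)*(-66) = 0*(-66) = 0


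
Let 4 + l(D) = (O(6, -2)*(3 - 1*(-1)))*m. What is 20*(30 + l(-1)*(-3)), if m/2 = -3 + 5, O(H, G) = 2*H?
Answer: -10680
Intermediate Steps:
m = 4 (m = 2*(-3 + 5) = 2*2 = 4)
l(D) = 188 (l(D) = -4 + ((2*6)*(3 - 1*(-1)))*4 = -4 + (12*(3 + 1))*4 = -4 + (12*4)*4 = -4 + 48*4 = -4 + 192 = 188)
20*(30 + l(-1)*(-3)) = 20*(30 + 188*(-3)) = 20*(30 - 564) = 20*(-534) = -10680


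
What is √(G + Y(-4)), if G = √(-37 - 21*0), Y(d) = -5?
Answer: √(-5 + I*√37) ≈ 1.1988 + 2.5371*I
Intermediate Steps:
G = I*√37 (G = √(-37 + 0) = √(-37) = I*√37 ≈ 6.0828*I)
√(G + Y(-4)) = √(I*√37 - 5) = √(-5 + I*√37)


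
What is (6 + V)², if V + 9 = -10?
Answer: 169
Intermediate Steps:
V = -19 (V = -9 - 10 = -19)
(6 + V)² = (6 - 19)² = (-13)² = 169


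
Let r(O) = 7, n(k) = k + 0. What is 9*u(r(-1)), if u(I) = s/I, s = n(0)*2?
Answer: 0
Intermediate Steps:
n(k) = k
s = 0 (s = 0*2 = 0)
u(I) = 0 (u(I) = 0/I = 0)
9*u(r(-1)) = 9*0 = 0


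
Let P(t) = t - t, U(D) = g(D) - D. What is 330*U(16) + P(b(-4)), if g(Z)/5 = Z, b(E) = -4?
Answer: 21120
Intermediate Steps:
g(Z) = 5*Z
U(D) = 4*D (U(D) = 5*D - D = 4*D)
P(t) = 0
330*U(16) + P(b(-4)) = 330*(4*16) + 0 = 330*64 + 0 = 21120 + 0 = 21120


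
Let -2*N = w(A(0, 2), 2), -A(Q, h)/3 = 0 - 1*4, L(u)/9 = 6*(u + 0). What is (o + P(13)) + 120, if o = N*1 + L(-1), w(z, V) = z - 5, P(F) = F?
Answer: 151/2 ≈ 75.500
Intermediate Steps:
L(u) = 54*u (L(u) = 9*(6*(u + 0)) = 9*(6*u) = 54*u)
A(Q, h) = 12 (A(Q, h) = -3*(0 - 1*4) = -3*(0 - 4) = -3*(-4) = 12)
w(z, V) = -5 + z
N = -7/2 (N = -(-5 + 12)/2 = -1/2*7 = -7/2 ≈ -3.5000)
o = -115/2 (o = -7/2*1 + 54*(-1) = -7/2 - 54 = -115/2 ≈ -57.500)
(o + P(13)) + 120 = (-115/2 + 13) + 120 = -89/2 + 120 = 151/2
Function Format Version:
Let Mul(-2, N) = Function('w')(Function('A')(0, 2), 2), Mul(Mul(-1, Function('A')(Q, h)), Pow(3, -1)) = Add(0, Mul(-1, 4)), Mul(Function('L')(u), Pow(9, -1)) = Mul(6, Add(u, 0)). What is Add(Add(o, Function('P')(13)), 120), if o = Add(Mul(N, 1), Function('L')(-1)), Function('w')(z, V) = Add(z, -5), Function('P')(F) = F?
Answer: Rational(151, 2) ≈ 75.500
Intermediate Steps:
Function('L')(u) = Mul(54, u) (Function('L')(u) = Mul(9, Mul(6, Add(u, 0))) = Mul(9, Mul(6, u)) = Mul(54, u))
Function('A')(Q, h) = 12 (Function('A')(Q, h) = Mul(-3, Add(0, Mul(-1, 4))) = Mul(-3, Add(0, -4)) = Mul(-3, -4) = 12)
Function('w')(z, V) = Add(-5, z)
N = Rational(-7, 2) (N = Mul(Rational(-1, 2), Add(-5, 12)) = Mul(Rational(-1, 2), 7) = Rational(-7, 2) ≈ -3.5000)
o = Rational(-115, 2) (o = Add(Mul(Rational(-7, 2), 1), Mul(54, -1)) = Add(Rational(-7, 2), -54) = Rational(-115, 2) ≈ -57.500)
Add(Add(o, Function('P')(13)), 120) = Add(Add(Rational(-115, 2), 13), 120) = Add(Rational(-89, 2), 120) = Rational(151, 2)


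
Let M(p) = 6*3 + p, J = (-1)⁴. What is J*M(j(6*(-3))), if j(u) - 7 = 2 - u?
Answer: 45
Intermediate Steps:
j(u) = 9 - u (j(u) = 7 + (2 - u) = 9 - u)
J = 1
M(p) = 18 + p
J*M(j(6*(-3))) = 1*(18 + (9 - 6*(-3))) = 1*(18 + (9 - 1*(-18))) = 1*(18 + (9 + 18)) = 1*(18 + 27) = 1*45 = 45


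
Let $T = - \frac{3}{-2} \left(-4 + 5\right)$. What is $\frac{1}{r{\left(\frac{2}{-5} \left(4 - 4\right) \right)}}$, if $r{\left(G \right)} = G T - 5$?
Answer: $- \frac{1}{5} \approx -0.2$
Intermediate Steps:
$T = \frac{3}{2}$ ($T = \left(-3\right) \left(- \frac{1}{2}\right) 1 = \frac{3}{2} \cdot 1 = \frac{3}{2} \approx 1.5$)
$r{\left(G \right)} = -5 + \frac{3 G}{2}$ ($r{\left(G \right)} = G \frac{3}{2} - 5 = \frac{3 G}{2} - 5 = -5 + \frac{3 G}{2}$)
$\frac{1}{r{\left(\frac{2}{-5} \left(4 - 4\right) \right)}} = \frac{1}{-5 + \frac{3 \frac{2}{-5} \left(4 - 4\right)}{2}} = \frac{1}{-5 + \frac{3 \cdot 2 \left(- \frac{1}{5}\right) 0}{2}} = \frac{1}{-5 + \frac{3 \left(\left(- \frac{2}{5}\right) 0\right)}{2}} = \frac{1}{-5 + \frac{3}{2} \cdot 0} = \frac{1}{-5 + 0} = \frac{1}{-5} = - \frac{1}{5}$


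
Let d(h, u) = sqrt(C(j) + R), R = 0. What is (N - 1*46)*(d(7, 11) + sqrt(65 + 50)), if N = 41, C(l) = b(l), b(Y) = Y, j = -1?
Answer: -5*I - 5*sqrt(115) ≈ -53.619 - 5.0*I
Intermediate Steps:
C(l) = l
d(h, u) = I (d(h, u) = sqrt(-1 + 0) = sqrt(-1) = I)
(N - 1*46)*(d(7, 11) + sqrt(65 + 50)) = (41 - 1*46)*(I + sqrt(65 + 50)) = (41 - 46)*(I + sqrt(115)) = -5*(I + sqrt(115)) = -5*I - 5*sqrt(115)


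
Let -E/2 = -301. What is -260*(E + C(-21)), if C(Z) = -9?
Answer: -154180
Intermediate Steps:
E = 602 (E = -2*(-301) = 602)
-260*(E + C(-21)) = -260*(602 - 9) = -260*593 = -154180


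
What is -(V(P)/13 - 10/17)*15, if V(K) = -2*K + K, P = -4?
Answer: 930/221 ≈ 4.2081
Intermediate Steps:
V(K) = -K
-(V(P)/13 - 10/17)*15 = -(-1*(-4)/13 - 10/17)*15 = -(4*(1/13) - 10*1/17)*15 = -(4/13 - 10/17)*15 = -(-62)*15/221 = -1*(-930/221) = 930/221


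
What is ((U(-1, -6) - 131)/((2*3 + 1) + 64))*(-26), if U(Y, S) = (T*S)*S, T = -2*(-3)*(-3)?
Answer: 20254/71 ≈ 285.27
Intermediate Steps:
T = -18 (T = 6*(-3) = -18)
U(Y, S) = -18*S² (U(Y, S) = (-18*S)*S = -18*S²)
((U(-1, -6) - 131)/((2*3 + 1) + 64))*(-26) = ((-18*(-6)² - 131)/((2*3 + 1) + 64))*(-26) = ((-18*36 - 131)/((6 + 1) + 64))*(-26) = ((-648 - 131)/(7 + 64))*(-26) = -779/71*(-26) = 20254/71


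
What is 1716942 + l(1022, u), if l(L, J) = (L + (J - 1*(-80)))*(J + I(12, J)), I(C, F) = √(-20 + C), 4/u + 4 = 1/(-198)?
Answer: 1079005769310/628849 + 1746188*I*√2/793 ≈ 1.7158e+6 + 3114.1*I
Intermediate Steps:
u = -792/793 (u = 4/(-4 + 1/(-198)) = 4/(-4 - 1/198) = 4/(-793/198) = 4*(-198/793) = -792/793 ≈ -0.99874)
l(L, J) = (J + 2*I*√2)*(80 + J + L) (l(L, J) = (L + (J - 1*(-80)))*(J + √(-20 + 12)) = (L + (J + 80))*(J + √(-8)) = (L + (80 + J))*(J + 2*I*√2) = (80 + J + L)*(J + 2*I*√2) = (J + 2*I*√2)*(80 + J + L))
1716942 + l(1022, u) = 1716942 + ((-792/793)² + 80*(-792/793) - 792/793*1022 + 160*I*√2 + 2*I*(-792/793)*√2 + 2*I*1022*√2) = 1716942 + (627264/628849 - 63360/793 - 809424/793 + 160*I*√2 - 1584*I*√2/793 + 2044*I*√2) = 1716942 + (-691490448/628849 + 1746188*I*√2/793) = 1079005769310/628849 + 1746188*I*√2/793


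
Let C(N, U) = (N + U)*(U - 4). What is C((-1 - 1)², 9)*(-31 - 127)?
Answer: -10270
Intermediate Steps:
C(N, U) = (-4 + U)*(N + U) (C(N, U) = (N + U)*(-4 + U) = (-4 + U)*(N + U))
C((-1 - 1)², 9)*(-31 - 127) = (9² - 4*(-1 - 1)² - 4*9 + (-1 - 1)²*9)*(-31 - 127) = (81 - 4*(-2)² - 36 + (-2)²*9)*(-158) = (81 - 4*4 - 36 + 4*9)*(-158) = (81 - 16 - 36 + 36)*(-158) = 65*(-158) = -10270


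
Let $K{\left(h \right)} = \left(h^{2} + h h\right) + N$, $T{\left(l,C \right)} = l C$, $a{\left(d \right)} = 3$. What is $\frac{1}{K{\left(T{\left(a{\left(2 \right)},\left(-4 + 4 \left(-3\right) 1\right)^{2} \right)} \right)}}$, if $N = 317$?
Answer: $\frac{1}{1179965} \approx 8.4748 \cdot 10^{-7}$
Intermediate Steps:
$T{\left(l,C \right)} = C l$
$K{\left(h \right)} = 317 + 2 h^{2}$ ($K{\left(h \right)} = \left(h^{2} + h h\right) + 317 = \left(h^{2} + h^{2}\right) + 317 = 2 h^{2} + 317 = 317 + 2 h^{2}$)
$\frac{1}{K{\left(T{\left(a{\left(2 \right)},\left(-4 + 4 \left(-3\right) 1\right)^{2} \right)} \right)}} = \frac{1}{317 + 2 \left(\left(-4 + 4 \left(-3\right) 1\right)^{2} \cdot 3\right)^{2}} = \frac{1}{317 + 2 \left(\left(-4 - 12\right)^{2} \cdot 3\right)^{2}} = \frac{1}{317 + 2 \left(\left(-16\right)^{2} \cdot 3\right)^{2}} = \frac{1}{317 + 2 \left(256 \cdot 3\right)^{2}} = \frac{1}{317 + 2 \cdot 768^{2}} = \frac{1}{317 + 2 \cdot 589824} = \frac{1}{317 + 1179648} = \frac{1}{1179965}$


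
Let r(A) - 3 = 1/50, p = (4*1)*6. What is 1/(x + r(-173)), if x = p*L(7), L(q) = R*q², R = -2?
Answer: -50/117449 ≈ -0.00042572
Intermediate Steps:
p = 24 (p = 4*6 = 24)
L(q) = -2*q²
r(A) = 151/50 (r(A) = 3 + 1/50 = 151/50)
x = -2352 (x = 24*(-2*7²) = 24*(-2*49) = 24*(-98) = -2352)
1/(x + r(-173)) = 1/(-2352 + 151/50) = 1/(-117449/50) = -50/117449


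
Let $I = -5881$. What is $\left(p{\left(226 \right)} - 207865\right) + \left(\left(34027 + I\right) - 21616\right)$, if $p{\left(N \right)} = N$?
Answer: $-201109$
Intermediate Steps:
$\left(p{\left(226 \right)} - 207865\right) + \left(\left(34027 + I\right) - 21616\right) = \left(226 - 207865\right) + \left(\left(34027 - 5881\right) - 21616\right) = -207639 + \left(28146 - 21616\right) = -207639 + 6530 = -201109$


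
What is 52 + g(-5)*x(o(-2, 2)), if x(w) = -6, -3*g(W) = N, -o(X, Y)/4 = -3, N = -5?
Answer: 42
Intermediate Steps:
o(X, Y) = 12 (o(X, Y) = -4*(-3) = 12)
g(W) = 5/3 (g(W) = -1/3*(-5) = 5/3)
52 + g(-5)*x(o(-2, 2)) = 52 + (5/3)*(-6) = 52 - 10 = 42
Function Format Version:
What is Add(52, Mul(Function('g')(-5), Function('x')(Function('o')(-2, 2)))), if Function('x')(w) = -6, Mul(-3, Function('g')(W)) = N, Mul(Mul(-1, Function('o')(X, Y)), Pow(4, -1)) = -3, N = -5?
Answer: 42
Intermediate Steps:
Function('o')(X, Y) = 12 (Function('o')(X, Y) = Mul(-4, -3) = 12)
Function('g')(W) = Rational(5, 3) (Function('g')(W) = Mul(Rational(-1, 3), -5) = Rational(5, 3))
Add(52, Mul(Function('g')(-5), Function('x')(Function('o')(-2, 2)))) = Add(52, Mul(Rational(5, 3), -6)) = Add(52, -10) = 42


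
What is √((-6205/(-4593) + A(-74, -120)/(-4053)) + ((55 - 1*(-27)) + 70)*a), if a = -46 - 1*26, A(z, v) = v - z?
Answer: I*√421333128936575373/6205143 ≈ 104.61*I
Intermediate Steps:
a = -72 (a = -46 - 26 = -72)
√((-6205/(-4593) + A(-74, -120)/(-4053)) + ((55 - 1*(-27)) + 70)*a) = √((-6205/(-4593) + (-120 - 1*(-74))/(-4053)) + ((55 - 1*(-27)) + 70)*(-72)) = √((-6205*(-1/4593) + (-120 + 74)*(-1/4053)) + ((55 + 27) + 70)*(-72)) = √((6205/4593 - 46*(-1/4053)) + (82 + 70)*(-72)) = √((6205/4593 + 46/4053) + 152*(-72)) = √(8453381/6205143 - 10944) = √(-67900631611/6205143) = I*√421333128936575373/6205143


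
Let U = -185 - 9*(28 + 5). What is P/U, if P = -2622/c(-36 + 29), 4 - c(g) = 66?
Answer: -1311/14942 ≈ -0.087739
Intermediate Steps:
c(g) = -62 (c(g) = 4 - 1*66 = 4 - 66 = -62)
P = 1311/31 (P = -2622/(-62) = -2622*(-1/62) = 1311/31 ≈ 42.290)
U = -482 (U = -185 - 9*33 = -185 - 1*297 = -185 - 297 = -482)
P/U = (1311/31)/(-482) = (1311/31)*(-1/482) = -1311/14942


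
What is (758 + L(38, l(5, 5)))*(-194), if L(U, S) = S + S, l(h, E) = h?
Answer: -148992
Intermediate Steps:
L(U, S) = 2*S
(758 + L(38, l(5, 5)))*(-194) = (758 + 2*5)*(-194) = (758 + 10)*(-194) = 768*(-194) = -148992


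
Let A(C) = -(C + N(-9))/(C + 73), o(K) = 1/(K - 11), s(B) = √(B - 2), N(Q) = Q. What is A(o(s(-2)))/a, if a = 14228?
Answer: 20707/2363697640 + 41*I/2363697640 ≈ 8.7604e-6 + 1.7346e-8*I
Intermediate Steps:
s(B) = √(-2 + B)
o(K) = 1/(-11 + K)
A(C) = -(-9 + C)/(73 + C) (A(C) = -(C - 9)/(C + 73) = -(-9 + C)/(73 + C))
A(o(s(-2)))/a = ((9 - 1/(-11 + √(-2 - 2)))/(73 + 1/(-11 + √(-2 - 2))))/14228 = ((9 - 1/(-11 + √(-4)))/(73 + 1/(-11 + √(-4))))*(1/14228) = ((9 - 1/(-11 + 2*I))/(73 + 1/(-11 + 2*I)))*(1/14228) = ((9 - (-11 - 2*I)/125)/(73 + (-11 - 2*I)/125))*(1/14228) = (9 - (-11 - 2*I)/125)/(14228*(73 + (-11 - 2*I)/125))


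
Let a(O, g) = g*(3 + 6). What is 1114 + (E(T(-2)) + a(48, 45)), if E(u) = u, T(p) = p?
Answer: 1517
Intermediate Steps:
a(O, g) = 9*g (a(O, g) = g*9 = 9*g)
1114 + (E(T(-2)) + a(48, 45)) = 1114 + (-2 + 9*45) = 1114 + (-2 + 405) = 1114 + 403 = 1517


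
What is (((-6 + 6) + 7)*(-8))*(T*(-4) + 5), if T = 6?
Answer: 1064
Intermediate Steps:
(((-6 + 6) + 7)*(-8))*(T*(-4) + 5) = (((-6 + 6) + 7)*(-8))*(6*(-4) + 5) = ((0 + 7)*(-8))*(-24 + 5) = (7*(-8))*(-19) = -56*(-19) = 1064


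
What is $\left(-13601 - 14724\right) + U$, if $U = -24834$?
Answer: $-53159$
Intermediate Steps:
$\left(-13601 - 14724\right) + U = \left(-13601 - 14724\right) - 24834 = -28325 - 24834 = -53159$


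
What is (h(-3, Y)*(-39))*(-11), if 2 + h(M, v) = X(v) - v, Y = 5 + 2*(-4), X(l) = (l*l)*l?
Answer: -11154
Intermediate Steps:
X(l) = l**3 (X(l) = l**2*l = l**3)
Y = -3 (Y = 5 - 8 = -3)
h(M, v) = -2 + v**3 - v (h(M, v) = -2 + (v**3 - v) = -2 + v**3 - v)
(h(-3, Y)*(-39))*(-11) = ((-2 + (-3)**3 - 1*(-3))*(-39))*(-11) = ((-2 - 27 + 3)*(-39))*(-11) = -26*(-39)*(-11) = 1014*(-11) = -11154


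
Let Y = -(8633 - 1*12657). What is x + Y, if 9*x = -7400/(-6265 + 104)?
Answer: 223134176/55449 ≈ 4024.1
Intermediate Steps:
x = 7400/55449 (x = (-7400/(-6265 + 104))/9 = (-7400/(-6161))/9 = (-7400*(-1/6161))/9 = (⅑)*(7400/6161) = 7400/55449 ≈ 0.13346)
Y = 4024 (Y = -(8633 - 12657) = -1*(-4024) = 4024)
x + Y = 7400/55449 + 4024 = 223134176/55449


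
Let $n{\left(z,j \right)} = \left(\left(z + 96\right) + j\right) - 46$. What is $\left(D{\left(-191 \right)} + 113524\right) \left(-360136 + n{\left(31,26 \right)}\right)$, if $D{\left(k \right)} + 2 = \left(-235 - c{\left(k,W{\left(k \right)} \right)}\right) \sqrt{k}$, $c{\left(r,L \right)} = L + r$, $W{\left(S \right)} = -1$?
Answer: $-40871212138 + 15481247 i \sqrt{191} \approx -4.0871 \cdot 10^{10} + 2.1396 \cdot 10^{8} i$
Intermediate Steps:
$n{\left(z,j \right)} = 50 + j + z$ ($n{\left(z,j \right)} = \left(\left(96 + z\right) + j\right) - 46 = \left(96 + j + z\right) - 46 = 50 + j + z$)
$D{\left(k \right)} = -2 + \sqrt{k} \left(-234 - k\right)$ ($D{\left(k \right)} = -2 + \left(-235 - \left(-1 + k\right)\right) \sqrt{k} = -2 + \left(-234 - k\right) \sqrt{k} = -2 + \sqrt{k} \left(-234 - k\right)$)
$\left(D{\left(-191 \right)} + 113524\right) \left(-360136 + n{\left(31,26 \right)}\right) = \left(\left(-2 - \left(-191\right)^{\frac{3}{2}} - 234 \sqrt{-191}\right) + 113524\right) \left(-360136 + \left(50 + 26 + 31\right)\right) = \left(\left(-2 - - 191 i \sqrt{191} - 234 i \sqrt{191}\right) + 113524\right) \left(-360136 + 107\right) = \left(\left(-2 + 191 i \sqrt{191} - 234 i \sqrt{191}\right) + 113524\right) \left(-360029\right) = \left(\left(-2 - 43 i \sqrt{191}\right) + 113524\right) \left(-360029\right) = \left(113522 - 43 i \sqrt{191}\right) \left(-360029\right) = -40871212138 + 15481247 i \sqrt{191}$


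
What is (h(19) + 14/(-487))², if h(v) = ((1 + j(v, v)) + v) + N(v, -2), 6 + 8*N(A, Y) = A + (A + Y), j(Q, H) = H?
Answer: 6925734841/3794704 ≈ 1825.1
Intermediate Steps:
N(A, Y) = -¾ + A/4 + Y/8 (N(A, Y) = -¾ + (A + (A + Y))/8 = -¾ + (Y + 2*A)/8 = -¾ + (A/4 + Y/8) = -¾ + A/4 + Y/8)
h(v) = 9*v/4 (h(v) = ((1 + v) + v) + (-¾ + v/4 + (⅛)*(-2)) = (1 + 2*v) + (-¾ + v/4 - ¼) = (1 + 2*v) + (-1 + v/4) = 9*v/4)
(h(19) + 14/(-487))² = ((9/4)*19 + 14/(-487))² = (171/4 + 14*(-1/487))² = (171/4 - 14/487)² = (83221/1948)² = 6925734841/3794704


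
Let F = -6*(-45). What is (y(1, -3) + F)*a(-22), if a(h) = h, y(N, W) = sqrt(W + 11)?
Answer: -5940 - 44*sqrt(2) ≈ -6002.2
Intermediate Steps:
y(N, W) = sqrt(11 + W)
F = 270
(y(1, -3) + F)*a(-22) = (sqrt(11 - 3) + 270)*(-22) = (sqrt(8) + 270)*(-22) = (2*sqrt(2) + 270)*(-22) = (270 + 2*sqrt(2))*(-22) = -5940 - 44*sqrt(2)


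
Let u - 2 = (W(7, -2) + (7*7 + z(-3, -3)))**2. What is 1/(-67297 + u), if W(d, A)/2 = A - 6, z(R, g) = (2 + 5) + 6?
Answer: -1/65179 ≈ -1.5342e-5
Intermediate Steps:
z(R, g) = 13 (z(R, g) = 7 + 6 = 13)
W(d, A) = -12 + 2*A (W(d, A) = 2*(A - 6) = 2*(-6 + A) = -12 + 2*A)
u = 2118 (u = 2 + ((-12 + 2*(-2)) + (7*7 + 13))**2 = 2 + ((-12 - 4) + (49 + 13))**2 = 2 + (-16 + 62)**2 = 2 + 46**2 = 2 + 2116 = 2118)
1/(-67297 + u) = 1/(-67297 + 2118) = 1/(-65179) = -1/65179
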